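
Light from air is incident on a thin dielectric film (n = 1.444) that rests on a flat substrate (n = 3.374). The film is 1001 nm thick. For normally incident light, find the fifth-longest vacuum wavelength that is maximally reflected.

578 nm

Ray reflecting at the top interface goes from n = 1.0 toward n = 1.444: a half-wave phase shift.
Ray reflecting at the bottom interface goes from n = 1.444 toward n = 3.374: a half-wave phase shift.
Net: no relative phase inversion (both shifts match).
With no net inversion, constructive interference in reflection requires 2 n t = m λ.
λ = 2 n t / m. The fifth-longest wavelength is m = 5: λ = 2 × 1.444 × 1001 / 5.00 = 578 nm.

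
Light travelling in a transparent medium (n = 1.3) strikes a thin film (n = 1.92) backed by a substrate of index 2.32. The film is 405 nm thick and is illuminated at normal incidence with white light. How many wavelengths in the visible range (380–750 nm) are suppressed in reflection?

At the upper boundary (n = 1.3 to n = 1.92) the reflected ray undergoes a half-wave phase shift.
Bottom surface (1.92 → 2.32): reflection off a higher-index medium gives a half-wave phase shift.
Zero or two π shifts → no net half-wave offset.
With no net inversion, destructive interference in reflection requires 2 n t = (m + ½) λ.
λ = 2 n t / (m + ½) = 1555 / (m + ½) nm.
m=1: 1037 nm (IR); m=2: 622 nm (visible); m=3: 444 nm (visible); m=4: 346 nm (UV).

2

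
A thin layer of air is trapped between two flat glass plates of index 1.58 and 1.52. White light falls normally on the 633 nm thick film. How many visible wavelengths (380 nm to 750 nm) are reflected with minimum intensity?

2

Ray reflecting at the top interface goes from n = 1.58 toward n = 1.0: no phase shift.
Bottom surface (1.0 → 1.52): reflection off a higher-index medium gives a half-wave phase shift.
The two reflections differ by half a wavelength.
For dark reflection here: 2 n t = m λ.
λ = 2 n t / m = 1266 / m nm.
m=1: 1266 nm (IR); m=2: 633 nm (visible); m=3: 422 nm (visible); m=4: 317 nm (UV).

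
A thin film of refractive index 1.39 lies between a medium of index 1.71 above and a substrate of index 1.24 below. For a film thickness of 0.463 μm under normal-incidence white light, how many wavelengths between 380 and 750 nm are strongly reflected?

2

Top surface (1.71 → 1.39): reflection off a lower-index medium gives no phase shift.
Bottom surface (1.39 → 1.24): reflection off a lower-index medium gives no phase shift.
The two reflections carry the same phase change, so no net offset.
So the condition for constructive reflection is 2 n t = m λ.
λ = 2 n t / m = 1287 / m nm.
m=1: 1287 nm (IR); m=2: 644 nm (visible); m=3: 429 nm (visible); m=4: 322 nm (UV).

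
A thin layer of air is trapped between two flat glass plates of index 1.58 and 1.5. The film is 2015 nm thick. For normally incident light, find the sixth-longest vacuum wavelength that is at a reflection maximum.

Ray reflecting at the top interface goes from n = 1.58 toward n = 1.0: no phase shift.
At the lower boundary (n = 1.0 to n = 1.5) the reflected ray undergoes a half-wave phase shift.
The two reflections differ by half a wavelength.
For bright reflection here: 2 n t = (m + ½) λ.
λ = 2 n t / (m + ½). The sixth-longest wavelength is m = 5: λ = 2 × 1.0 × 2015 / 5.50 = 733 nm.

733 nm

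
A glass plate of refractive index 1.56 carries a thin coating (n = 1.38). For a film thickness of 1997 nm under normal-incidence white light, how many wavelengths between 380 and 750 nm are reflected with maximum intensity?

7

Ray reflecting at the top interface goes from n = 1.0 toward n = 1.38: a half-wave phase shift.
Bottom surface (1.38 → 1.56): reflection off a higher-index medium gives a half-wave phase shift.
Net: no relative phase inversion (both shifts match).
With no net inversion, constructive interference in reflection requires 2 n t = m λ.
λ = 2 n t / m = 5512 / m nm.
m=7: 787 nm (IR); m=8: 689 nm (visible); m=9: 612 nm (visible); m=10: 551 nm (visible); m=11: 501 nm (visible); m=12: 459 nm (visible); m=13: 424 nm (visible); m=14: 394 nm (visible); m=15: 367 nm (UV).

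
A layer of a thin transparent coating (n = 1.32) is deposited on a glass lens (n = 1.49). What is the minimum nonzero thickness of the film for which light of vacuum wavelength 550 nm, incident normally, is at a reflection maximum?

208 nm

At the upper boundary (n = 1.0 to n = 1.32) the reflected ray undergoes a half-wave phase shift.
At the lower boundary (n = 1.32 to n = 1.49) the reflected ray undergoes a half-wave phase shift.
Zero or two π shifts → no net half-wave offset.
With no net inversion, constructive interference in reflection requires 2 n t = m λ.
Minimum nonzero at m = 1: t = λ / (2 n) = 550 / (2 × 1.32) = 208 nm.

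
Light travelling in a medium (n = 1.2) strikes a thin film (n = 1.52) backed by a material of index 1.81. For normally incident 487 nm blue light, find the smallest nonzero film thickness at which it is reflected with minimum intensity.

80.1 nm

At the upper boundary (n = 1.2 to n = 1.52) the reflected ray undergoes a half-wave phase shift.
Ray reflecting at the bottom interface goes from n = 1.52 toward n = 1.81: a half-wave phase shift.
Net: no relative phase inversion (both shifts match).
So the condition for destructive reflection is 2 n t = (m + ½) λ.
Minimum at m = 0: t = λ / (4 n) = 487 / (4 × 1.52) = 80.1 nm.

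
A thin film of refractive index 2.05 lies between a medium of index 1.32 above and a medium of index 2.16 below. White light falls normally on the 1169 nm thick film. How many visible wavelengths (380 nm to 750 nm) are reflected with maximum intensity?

6

Top surface (1.32 → 2.05): reflection off a higher-index medium gives a half-wave phase shift.
Ray reflecting at the bottom interface goes from n = 2.05 toward n = 2.16: a half-wave phase shift.
The two reflections carry the same phase change, so no net offset.
So the condition for constructive reflection is 2 n t = m λ.
λ = 2 n t / m = 4793 / m nm.
m=6: 799 nm (IR); m=7: 685 nm (visible); m=8: 599 nm (visible); m=9: 533 nm (visible); m=10: 479 nm (visible); m=11: 436 nm (visible); m=12: 399 nm (visible); m=13: 369 nm (UV).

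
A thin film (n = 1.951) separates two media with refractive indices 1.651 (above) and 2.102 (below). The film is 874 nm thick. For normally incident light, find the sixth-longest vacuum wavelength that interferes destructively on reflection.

620 nm

At the upper boundary (n = 1.651 to n = 1.951) the reflected ray undergoes a half-wave phase shift.
Bottom surface (1.951 → 2.102): reflection off a higher-index medium gives a half-wave phase shift.
Net: no relative phase inversion (both shifts match).
So the condition for destructive reflection is 2 n t = (m + ½) λ.
λ = 2 n t / (m + ½). The sixth-longest wavelength is m = 5: λ = 2 × 1.951 × 874 / 5.50 = 620 nm.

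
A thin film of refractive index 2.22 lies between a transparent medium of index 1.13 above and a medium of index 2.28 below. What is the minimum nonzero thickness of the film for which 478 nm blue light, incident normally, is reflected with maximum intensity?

108 nm

Ray reflecting at the top interface goes from n = 1.13 toward n = 2.22: a half-wave phase shift.
Bottom surface (2.22 → 2.28): reflection off a higher-index medium gives a half-wave phase shift.
The two reflections carry the same phase change, so no net offset.
For strong reflection here: 2 n t = m λ.
Minimum nonzero at m = 1: t = λ / (2 n) = 478 / (2 × 2.22) = 108 nm.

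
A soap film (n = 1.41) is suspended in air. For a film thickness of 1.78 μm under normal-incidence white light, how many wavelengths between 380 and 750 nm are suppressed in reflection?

7

At the upper boundary (n = 1.0 to n = 1.41) the reflected ray undergoes a half-wave phase shift.
Ray reflecting at the bottom interface goes from n = 1.41 toward n = 1.0: no phase shift.
Exactly one π shift → a net half-wave offset.
With one net inversion, destructive interference in reflection requires 2 n t = m λ.
λ = 2 n t / m = 5020 / m nm.
m=6: 837 nm (IR); m=7: 717 nm (visible); m=8: 627 nm (visible); m=9: 558 nm (visible); m=10: 502 nm (visible); m=11: 456 nm (visible); m=12: 418 nm (visible); m=13: 386 nm (visible); m=14: 359 nm (UV).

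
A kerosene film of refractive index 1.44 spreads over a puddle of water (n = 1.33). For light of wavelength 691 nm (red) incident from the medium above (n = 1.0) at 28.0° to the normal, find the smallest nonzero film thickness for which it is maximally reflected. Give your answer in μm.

At the upper boundary (n = 1.0 to n = 1.44) the reflected ray undergoes a half-wave phase shift.
Bottom surface (1.44 → 1.33): reflection off a lower-index medium gives no phase shift.
The two reflections differ by half a wavelength.
So the condition for constructive reflection is 2 n t cos θ_r = (m + ½) λ.
Snell's law: 1.0 sin 28.0° = 1.44 sin θ_r → sin θ_r = 0.326, cos θ_r = 0.945.
Minimum at m = 0: t = λ / (4 n cos θ_r) = 691 / (4 × 1.44 × 0.945) = 127 nm.

0.127 μm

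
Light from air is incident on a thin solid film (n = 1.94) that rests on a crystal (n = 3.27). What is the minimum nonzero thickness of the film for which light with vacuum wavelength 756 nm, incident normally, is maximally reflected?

At the upper boundary (n = 1.0 to n = 1.94) the reflected ray undergoes a half-wave phase shift.
Ray reflecting at the bottom interface goes from n = 1.94 toward n = 3.27: a half-wave phase shift.
Net: no relative phase inversion (both shifts match).
So the condition for constructive reflection is 2 n t = m λ.
Minimum nonzero at m = 1: t = λ / (2 n) = 756 / (2 × 1.94) = 195 nm.

195 nm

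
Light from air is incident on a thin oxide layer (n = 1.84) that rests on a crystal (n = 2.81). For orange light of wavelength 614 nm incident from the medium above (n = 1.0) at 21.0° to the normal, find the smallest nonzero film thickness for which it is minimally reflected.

At the upper boundary (n = 1.0 to n = 1.84) the reflected ray undergoes a half-wave phase shift.
Bottom surface (1.84 → 2.81): reflection off a higher-index medium gives a half-wave phase shift.
Net: no relative phase inversion (both shifts match).
With no net inversion, destructive interference in reflection requires 2 n t cos θ_r = (m + ½) λ.
Snell's law: 1.0 sin 21.0° = 1.84 sin θ_r → sin θ_r = 0.195, cos θ_r = 0.981.
Minimum at m = 0: t = λ / (4 n cos θ_r) = 614 / (4 × 1.84 × 0.981) = 85.1 nm.

85.1 nm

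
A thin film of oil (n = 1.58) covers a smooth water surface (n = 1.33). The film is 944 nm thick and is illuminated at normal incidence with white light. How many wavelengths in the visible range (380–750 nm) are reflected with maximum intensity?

Top surface (1.0 → 1.58): reflection off a higher-index medium gives a half-wave phase shift.
Bottom surface (1.58 → 1.33): reflection off a lower-index medium gives no phase shift.
Exactly one π shift → a net half-wave offset.
With one net inversion, constructive interference in reflection requires 2 n t = (m + ½) λ.
λ = 2 n t / (m + ½) = 2983 / (m + ½) nm.
m=3: 852 nm (IR); m=4: 663 nm (visible); m=5: 542 nm (visible); m=6: 459 nm (visible); m=7: 398 nm (visible); m=8: 351 nm (UV).

4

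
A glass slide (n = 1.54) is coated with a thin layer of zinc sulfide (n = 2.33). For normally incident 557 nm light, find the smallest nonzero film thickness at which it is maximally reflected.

Top surface (1.0 → 2.33): reflection off a higher-index medium gives a half-wave phase shift.
At the lower boundary (n = 2.33 to n = 1.54) the reflected ray undergoes no phase shift.
Net: one phase inversion between the two reflected rays.
So the condition for constructive reflection is 2 n t = (m + ½) λ.
Minimum at m = 0: t = λ / (4 n) = 557 / (4 × 2.33) = 59.8 nm.

59.8 nm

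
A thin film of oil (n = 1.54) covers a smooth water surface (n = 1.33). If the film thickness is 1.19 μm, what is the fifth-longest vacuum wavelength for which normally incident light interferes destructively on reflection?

733 nm

Ray reflecting at the top interface goes from n = 1.0 toward n = 1.54: a half-wave phase shift.
Ray reflecting at the bottom interface goes from n = 1.54 toward n = 1.33: no phase shift.
The two reflections differ by half a wavelength.
So the condition for destructive reflection is 2 n t = m λ.
λ = 2 n t / m. The fifth-longest wavelength is m = 5: λ = 2 × 1.54 × 1190 / 5.00 = 733 nm.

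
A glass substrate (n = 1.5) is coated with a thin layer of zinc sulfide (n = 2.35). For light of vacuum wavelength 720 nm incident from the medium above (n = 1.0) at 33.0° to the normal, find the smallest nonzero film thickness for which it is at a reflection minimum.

Ray reflecting at the top interface goes from n = 1.0 toward n = 2.35: a half-wave phase shift.
At the lower boundary (n = 2.35 to n = 1.5) the reflected ray undergoes no phase shift.
Exactly one π shift → a net half-wave offset.
So the condition for destructive reflection is 2 n t cos θ_r = m λ.
Snell's law: 1.0 sin 33.0° = 2.35 sin θ_r → sin θ_r = 0.232, cos θ_r = 0.973.
Minimum nonzero at m = 1: t = λ / (2 n cos θ_r) = 720 / (2 × 2.35 × 0.973) = 157 nm.

157 nm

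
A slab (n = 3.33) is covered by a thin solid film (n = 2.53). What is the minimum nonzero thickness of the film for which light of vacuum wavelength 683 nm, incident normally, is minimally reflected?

At the upper boundary (n = 1.0 to n = 2.53) the reflected ray undergoes a half-wave phase shift.
Bottom surface (2.53 → 3.33): reflection off a higher-index medium gives a half-wave phase shift.
Net: no relative phase inversion (both shifts match).
With no net inversion, destructive interference in reflection requires 2 n t = (m + ½) λ.
Minimum at m = 0: t = λ / (4 n) = 683 / (4 × 2.53) = 67.5 nm.

67.5 nm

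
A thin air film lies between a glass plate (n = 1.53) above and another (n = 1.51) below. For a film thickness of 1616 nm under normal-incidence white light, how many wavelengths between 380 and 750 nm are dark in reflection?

4

Ray reflecting at the top interface goes from n = 1.53 toward n = 1.0: no phase shift.
Bottom surface (1.0 → 1.51): reflection off a higher-index medium gives a half-wave phase shift.
Net: one phase inversion between the two reflected rays.
So the condition for destructive reflection is 2 n t = m λ.
λ = 2 n t / m = 3232 / m nm.
m=4: 808 nm (IR); m=5: 646 nm (visible); m=6: 539 nm (visible); m=7: 462 nm (visible); m=8: 404 nm (visible); m=9: 359 nm (UV).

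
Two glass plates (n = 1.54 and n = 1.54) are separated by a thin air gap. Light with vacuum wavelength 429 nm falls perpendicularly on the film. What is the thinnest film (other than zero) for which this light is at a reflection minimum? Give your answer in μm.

0.215 μm

Ray reflecting at the top interface goes from n = 1.54 toward n = 1.0: no phase shift.
Bottom surface (1.0 → 1.54): reflection off a higher-index medium gives a half-wave phase shift.
Exactly one π shift → a net half-wave offset.
With one net inversion, destructive interference in reflection requires 2 n t = m λ.
Minimum nonzero at m = 1: t = λ / (2 n) = 429 / (2 × 1.0) = 215 nm.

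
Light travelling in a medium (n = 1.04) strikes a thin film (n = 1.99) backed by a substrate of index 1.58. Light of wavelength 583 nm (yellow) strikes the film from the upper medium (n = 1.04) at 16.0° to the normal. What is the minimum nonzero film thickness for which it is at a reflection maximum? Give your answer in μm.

0.0740 μm

Top surface (1.04 → 1.99): reflection off a higher-index medium gives a half-wave phase shift.
Bottom surface (1.99 → 1.58): reflection off a lower-index medium gives no phase shift.
Net: one phase inversion between the two reflected rays.
For maximum reflection here: 2 n t cos θ_r = (m + ½) λ.
Snell's law: 1.04 sin 16.0° = 1.99 sin θ_r → sin θ_r = 0.144, cos θ_r = 0.990.
Minimum at m = 0: t = λ / (4 n cos θ_r) = 583 / (4 × 1.99 × 0.990) = 74.0 nm.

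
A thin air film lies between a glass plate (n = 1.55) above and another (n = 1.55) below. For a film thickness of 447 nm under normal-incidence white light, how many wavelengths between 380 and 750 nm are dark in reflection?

At the upper boundary (n = 1.55 to n = 1.0) the reflected ray undergoes no phase shift.
Bottom surface (1.0 → 1.55): reflection off a higher-index medium gives a half-wave phase shift.
Exactly one π shift → a net half-wave offset.
For minimum reflection here: 2 n t = m λ.
λ = 2 n t / m = 894 / m nm.
m=1: 894 nm (IR); m=2: 447 nm (visible); m=3: 298 nm (UV).

1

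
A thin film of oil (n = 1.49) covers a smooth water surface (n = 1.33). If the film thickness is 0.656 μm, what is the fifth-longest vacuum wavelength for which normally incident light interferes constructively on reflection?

434 nm

Ray reflecting at the top interface goes from n = 1.0 toward n = 1.49: a half-wave phase shift.
Ray reflecting at the bottom interface goes from n = 1.49 toward n = 1.33: no phase shift.
Net: one phase inversion between the two reflected rays.
For strong reflection here: 2 n t = (m + ½) λ.
λ = 2 n t / (m + ½). The fifth-longest wavelength is m = 4: λ = 2 × 1.49 × 656 / 4.50 = 434 nm.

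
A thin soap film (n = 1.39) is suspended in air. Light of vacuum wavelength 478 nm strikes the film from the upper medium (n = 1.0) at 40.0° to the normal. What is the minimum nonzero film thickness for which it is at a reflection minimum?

194 nm

Ray reflecting at the top interface goes from n = 1.0 toward n = 1.39: a half-wave phase shift.
Bottom surface (1.39 → 1.0): reflection off a lower-index medium gives no phase shift.
The two reflections differ by half a wavelength.
For dark reflection here: 2 n t cos θ_r = m λ.
Snell's law: 1.0 sin 40.0° = 1.39 sin θ_r → sin θ_r = 0.462, cos θ_r = 0.887.
Minimum nonzero at m = 1: t = λ / (2 n cos θ_r) = 478 / (2 × 1.39 × 0.887) = 194 nm.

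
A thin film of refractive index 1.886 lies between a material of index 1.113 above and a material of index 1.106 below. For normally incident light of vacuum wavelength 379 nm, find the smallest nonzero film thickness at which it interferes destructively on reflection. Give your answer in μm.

Ray reflecting at the top interface goes from n = 1.113 toward n = 1.886: a half-wave phase shift.
At the lower boundary (n = 1.886 to n = 1.106) the reflected ray undergoes no phase shift.
Net: one phase inversion between the two reflected rays.
For weak reflection here: 2 n t = m λ.
Minimum nonzero at m = 1: t = λ / (2 n) = 379 / (2 × 1.886) = 100 nm.

0.100 μm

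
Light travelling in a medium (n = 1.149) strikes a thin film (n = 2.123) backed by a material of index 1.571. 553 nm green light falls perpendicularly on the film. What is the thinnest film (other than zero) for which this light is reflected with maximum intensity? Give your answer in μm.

Ray reflecting at the top interface goes from n = 1.149 toward n = 2.123: a half-wave phase shift.
Ray reflecting at the bottom interface goes from n = 2.123 toward n = 1.571: no phase shift.
Exactly one π shift → a net half-wave offset.
For strong reflection here: 2 n t = (m + ½) λ.
Minimum at m = 0: t = λ / (4 n) = 553 / (4 × 2.123) = 65.1 nm.

0.0651 μm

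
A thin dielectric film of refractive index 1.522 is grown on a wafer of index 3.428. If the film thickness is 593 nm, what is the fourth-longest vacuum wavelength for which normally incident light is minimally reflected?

At the upper boundary (n = 1.0 to n = 1.522) the reflected ray undergoes a half-wave phase shift.
Ray reflecting at the bottom interface goes from n = 1.522 toward n = 3.428: a half-wave phase shift.
The two reflections carry the same phase change, so no net offset.
For dark reflection here: 2 n t = (m + ½) λ.
λ = 2 n t / (m + ½). The fourth-longest wavelength is m = 3: λ = 2 × 1.522 × 593 / 3.50 = 516 nm.

516 nm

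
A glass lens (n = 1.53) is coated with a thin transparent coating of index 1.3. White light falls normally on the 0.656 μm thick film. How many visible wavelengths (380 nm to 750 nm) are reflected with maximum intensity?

2

Ray reflecting at the top interface goes from n = 1.0 toward n = 1.3: a half-wave phase shift.
Ray reflecting at the bottom interface goes from n = 1.3 toward n = 1.53: a half-wave phase shift.
The two reflections carry the same phase change, so no net offset.
So the condition for constructive reflection is 2 n t = m λ.
λ = 2 n t / m = 1706 / m nm.
m=2: 853 nm (IR); m=3: 569 nm (visible); m=4: 426 nm (visible); m=5: 341 nm (UV).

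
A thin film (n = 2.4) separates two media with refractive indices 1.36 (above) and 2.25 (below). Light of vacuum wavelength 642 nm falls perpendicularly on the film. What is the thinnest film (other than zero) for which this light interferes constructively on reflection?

66.9 nm

Ray reflecting at the top interface goes from n = 1.36 toward n = 2.4: a half-wave phase shift.
Bottom surface (2.4 → 2.25): reflection off a lower-index medium gives no phase shift.
Exactly one π shift → a net half-wave offset.
So the condition for constructive reflection is 2 n t = (m + ½) λ.
Minimum at m = 0: t = λ / (4 n) = 642 / (4 × 2.4) = 66.9 nm.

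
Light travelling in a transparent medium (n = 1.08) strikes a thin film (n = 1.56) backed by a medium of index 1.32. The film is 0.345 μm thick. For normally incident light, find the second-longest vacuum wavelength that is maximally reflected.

Ray reflecting at the top interface goes from n = 1.08 toward n = 1.56: a half-wave phase shift.
At the lower boundary (n = 1.56 to n = 1.32) the reflected ray undergoes no phase shift.
Net: one phase inversion between the two reflected rays.
For maximum reflection here: 2 n t = (m + ½) λ.
λ = 2 n t / (m + ½). The second-longest wavelength is m = 1: λ = 2 × 1.56 × 345 / 1.50 = 718 nm.

718 nm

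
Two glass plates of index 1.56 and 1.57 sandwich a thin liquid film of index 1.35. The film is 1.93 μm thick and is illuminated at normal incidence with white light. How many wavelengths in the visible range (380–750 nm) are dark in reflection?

7

At the upper boundary (n = 1.56 to n = 1.35) the reflected ray undergoes no phase shift.
At the lower boundary (n = 1.35 to n = 1.57) the reflected ray undergoes a half-wave phase shift.
Exactly one π shift → a net half-wave offset.
With one net inversion, destructive interference in reflection requires 2 n t = m λ.
λ = 2 n t / m = 5211 / m nm.
m=6: 869 nm (IR); m=7: 744 nm (visible); m=8: 651 nm (visible); m=9: 579 nm (visible); m=10: 521 nm (visible); m=11: 474 nm (visible); m=12: 434 nm (visible); m=13: 401 nm (visible); m=14: 372 nm (UV).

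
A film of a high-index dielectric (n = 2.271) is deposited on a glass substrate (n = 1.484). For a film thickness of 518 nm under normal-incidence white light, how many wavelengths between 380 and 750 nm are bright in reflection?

3

Ray reflecting at the top interface goes from n = 1.0 toward n = 2.271: a half-wave phase shift.
Ray reflecting at the bottom interface goes from n = 2.271 toward n = 1.484: no phase shift.
The two reflections differ by half a wavelength.
For maximum reflection here: 2 n t = (m + ½) λ.
λ = 2 n t / (m + ½) = 2353 / (m + ½) nm.
m=2: 941 nm (IR); m=3: 672 nm (visible); m=4: 523 nm (visible); m=5: 428 nm (visible); m=6: 362 nm (UV).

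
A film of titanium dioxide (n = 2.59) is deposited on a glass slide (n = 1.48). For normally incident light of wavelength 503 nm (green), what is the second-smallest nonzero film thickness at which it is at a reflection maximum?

146 nm

Top surface (1.0 → 2.59): reflection off a higher-index medium gives a half-wave phase shift.
At the lower boundary (n = 2.59 to n = 1.48) the reflected ray undergoes no phase shift.
Net: one phase inversion between the two reflected rays.
For maximum reflection here: 2 n t = (m + ½) λ.
The second-smallest nonzero thickness corresponds to m = 1: t = (m + ½) λ / (2 n) = 1.50 × 503 / (2 × 2.59) = 146 nm.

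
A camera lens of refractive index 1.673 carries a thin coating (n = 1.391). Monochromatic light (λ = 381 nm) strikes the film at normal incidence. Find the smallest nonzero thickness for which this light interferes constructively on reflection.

Ray reflecting at the top interface goes from n = 1.0 toward n = 1.391: a half-wave phase shift.
Bottom surface (1.391 → 1.673): reflection off a higher-index medium gives a half-wave phase shift.
The two reflections carry the same phase change, so no net offset.
With no net inversion, constructive interference in reflection requires 2 n t = m λ.
The smallest nonzero thickness corresponds to m = 1: t = m λ / (2 n) = 1.00 × 381 / (2 × 1.391) = 137 nm.

137 nm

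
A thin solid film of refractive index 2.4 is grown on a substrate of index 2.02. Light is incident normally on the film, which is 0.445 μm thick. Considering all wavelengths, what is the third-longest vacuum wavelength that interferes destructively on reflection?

712 nm

At the upper boundary (n = 1.0 to n = 2.4) the reflected ray undergoes a half-wave phase shift.
Bottom surface (2.4 → 2.02): reflection off a lower-index medium gives no phase shift.
Exactly one π shift → a net half-wave offset.
So the condition for destructive reflection is 2 n t = m λ.
λ = 2 n t / m. The third-longest wavelength is m = 3: λ = 2 × 2.4 × 445 / 3.00 = 712 nm.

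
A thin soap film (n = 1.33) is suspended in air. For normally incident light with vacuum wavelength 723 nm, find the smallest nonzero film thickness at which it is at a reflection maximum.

Ray reflecting at the top interface goes from n = 1.0 toward n = 1.33: a half-wave phase shift.
Bottom surface (1.33 → 1.0): reflection off a lower-index medium gives no phase shift.
The two reflections differ by half a wavelength.
With one net inversion, constructive interference in reflection requires 2 n t = (m + ½) λ.
Minimum at m = 0: t = λ / (4 n) = 723 / (4 × 1.33) = 136 nm.

136 nm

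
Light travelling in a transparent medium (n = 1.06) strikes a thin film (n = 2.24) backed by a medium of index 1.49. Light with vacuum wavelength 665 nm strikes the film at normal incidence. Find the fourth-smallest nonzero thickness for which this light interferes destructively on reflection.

Top surface (1.06 → 2.24): reflection off a higher-index medium gives a half-wave phase shift.
Ray reflecting at the bottom interface goes from n = 2.24 toward n = 1.49: no phase shift.
Net: one phase inversion between the two reflected rays.
So the condition for destructive reflection is 2 n t = m λ.
The fourth-smallest nonzero thickness corresponds to m = 4: t = m λ / (2 n) = 4.00 × 665 / (2 × 2.24) = 594 nm.

594 nm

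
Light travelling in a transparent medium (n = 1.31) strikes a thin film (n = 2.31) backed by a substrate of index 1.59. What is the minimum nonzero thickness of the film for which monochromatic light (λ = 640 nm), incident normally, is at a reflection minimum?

At the upper boundary (n = 1.31 to n = 2.31) the reflected ray undergoes a half-wave phase shift.
At the lower boundary (n = 2.31 to n = 1.59) the reflected ray undergoes no phase shift.
The two reflections differ by half a wavelength.
With one net inversion, destructive interference in reflection requires 2 n t = m λ.
Minimum nonzero at m = 1: t = λ / (2 n) = 640 / (2 × 2.31) = 139 nm.

139 nm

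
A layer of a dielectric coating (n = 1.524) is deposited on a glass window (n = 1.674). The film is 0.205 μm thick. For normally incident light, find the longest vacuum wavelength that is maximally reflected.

625 nm

At the upper boundary (n = 1.0 to n = 1.524) the reflected ray undergoes a half-wave phase shift.
Bottom surface (1.524 → 1.674): reflection off a higher-index medium gives a half-wave phase shift.
Net: no relative phase inversion (both shifts match).
So the condition for constructive reflection is 2 n t = m λ.
λ = 2 n t / m. The longest wavelength is m = 1: λ = 2 × 1.524 × 205 / 1.00 = 625 nm.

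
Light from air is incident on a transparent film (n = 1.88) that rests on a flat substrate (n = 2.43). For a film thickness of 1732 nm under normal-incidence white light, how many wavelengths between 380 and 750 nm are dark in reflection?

8

At the upper boundary (n = 1.0 to n = 1.88) the reflected ray undergoes a half-wave phase shift.
Ray reflecting at the bottom interface goes from n = 1.88 toward n = 2.43: a half-wave phase shift.
Net: no relative phase inversion (both shifts match).
With no net inversion, destructive interference in reflection requires 2 n t = (m + ½) λ.
λ = 2 n t / (m + ½) = 6512 / (m + ½) nm.
m=8: 766 nm (IR); m=9: 686 nm (visible); m=10: 620 nm (visible); m=11: 566 nm (visible); m=12: 521 nm (visible); m=13: 482 nm (visible); m=14: 449 nm (visible); m=15: 420 nm (visible); m=16: 395 nm (visible); m=17: 372 nm (UV).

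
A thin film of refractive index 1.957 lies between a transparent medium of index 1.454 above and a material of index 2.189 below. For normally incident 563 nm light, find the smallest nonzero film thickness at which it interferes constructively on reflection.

Ray reflecting at the top interface goes from n = 1.454 toward n = 1.957: a half-wave phase shift.
Bottom surface (1.957 → 2.189): reflection off a higher-index medium gives a half-wave phase shift.
Zero or two π shifts → no net half-wave offset.
For bright reflection here: 2 n t = m λ.
Minimum nonzero at m = 1: t = λ / (2 n) = 563 / (2 × 1.957) = 144 nm.

144 nm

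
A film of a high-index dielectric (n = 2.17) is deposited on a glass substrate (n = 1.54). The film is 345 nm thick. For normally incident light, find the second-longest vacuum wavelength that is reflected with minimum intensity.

Ray reflecting at the top interface goes from n = 1.0 toward n = 2.17: a half-wave phase shift.
Bottom surface (2.17 → 1.54): reflection off a lower-index medium gives no phase shift.
Exactly one π shift → a net half-wave offset.
For dark reflection here: 2 n t = m λ.
λ = 2 n t / m. The second-longest wavelength is m = 2: λ = 2 × 2.17 × 345 / 2.00 = 749 nm.

749 nm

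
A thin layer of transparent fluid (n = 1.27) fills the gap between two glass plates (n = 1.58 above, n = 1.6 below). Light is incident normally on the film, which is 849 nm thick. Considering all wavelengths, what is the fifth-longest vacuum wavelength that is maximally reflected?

At the upper boundary (n = 1.58 to n = 1.27) the reflected ray undergoes no phase shift.
Bottom surface (1.27 → 1.6): reflection off a higher-index medium gives a half-wave phase shift.
Exactly one π shift → a net half-wave offset.
With one net inversion, constructive interference in reflection requires 2 n t = (m + ½) λ.
λ = 2 n t / (m + ½). The fifth-longest wavelength is m = 4: λ = 2 × 1.27 × 849 / 4.50 = 479 nm.

479 nm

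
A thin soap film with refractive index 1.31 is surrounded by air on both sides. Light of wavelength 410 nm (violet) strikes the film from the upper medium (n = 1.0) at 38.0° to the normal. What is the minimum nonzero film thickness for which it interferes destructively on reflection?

177 nm

Ray reflecting at the top interface goes from n = 1.0 toward n = 1.31: a half-wave phase shift.
At the lower boundary (n = 1.31 to n = 1.0) the reflected ray undergoes no phase shift.
Exactly one π shift → a net half-wave offset.
For dark reflection here: 2 n t cos θ_r = m λ.
Snell's law: 1.0 sin 38.0° = 1.31 sin θ_r → sin θ_r = 0.470, cos θ_r = 0.883.
Minimum nonzero at m = 1: t = λ / (2 n cos θ_r) = 410 / (2 × 1.31 × 0.883) = 177 nm.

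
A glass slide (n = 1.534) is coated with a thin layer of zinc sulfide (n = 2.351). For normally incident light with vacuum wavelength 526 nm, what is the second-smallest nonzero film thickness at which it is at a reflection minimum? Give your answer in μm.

Ray reflecting at the top interface goes from n = 1.0 toward n = 2.351: a half-wave phase shift.
Bottom surface (2.351 → 1.534): reflection off a lower-index medium gives no phase shift.
Net: one phase inversion between the two reflected rays.
So the condition for destructive reflection is 2 n t = m λ.
The second-smallest nonzero thickness corresponds to m = 2: t = m λ / (2 n) = 2.00 × 526 / (2 × 2.351) = 224 nm.

0.224 μm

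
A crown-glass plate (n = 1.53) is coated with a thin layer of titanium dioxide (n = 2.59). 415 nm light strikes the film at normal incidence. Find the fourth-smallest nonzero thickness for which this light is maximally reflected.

Top surface (1.0 → 2.59): reflection off a higher-index medium gives a half-wave phase shift.
Ray reflecting at the bottom interface goes from n = 2.59 toward n = 1.53: no phase shift.
Net: one phase inversion between the two reflected rays.
So the condition for constructive reflection is 2 n t = (m + ½) λ.
The fourth-smallest nonzero thickness corresponds to m = 3: t = (m + ½) λ / (2 n) = 3.50 × 415 / (2 × 2.59) = 280 nm.

280 nm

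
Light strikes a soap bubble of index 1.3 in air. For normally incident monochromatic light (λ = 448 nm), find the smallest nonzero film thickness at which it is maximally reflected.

86.2 nm

Top surface (1.0 → 1.3): reflection off a higher-index medium gives a half-wave phase shift.
Ray reflecting at the bottom interface goes from n = 1.3 toward n = 1.0: no phase shift.
Exactly one π shift → a net half-wave offset.
For bright reflection here: 2 n t = (m + ½) λ.
Minimum at m = 0: t = λ / (4 n) = 448 / (4 × 1.3) = 86.2 nm.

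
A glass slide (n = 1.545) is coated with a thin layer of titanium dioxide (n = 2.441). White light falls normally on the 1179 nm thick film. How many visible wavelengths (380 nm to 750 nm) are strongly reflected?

At the upper boundary (n = 1.0 to n = 2.441) the reflected ray undergoes a half-wave phase shift.
At the lower boundary (n = 2.441 to n = 1.545) the reflected ray undergoes no phase shift.
The two reflections differ by half a wavelength.
With one net inversion, constructive interference in reflection requires 2 n t = (m + ½) λ.
λ = 2 n t / (m + ½) = 5756 / (m + ½) nm.
m=7: 767 nm (IR); m=8: 677 nm (visible); m=9: 606 nm (visible); m=10: 548 nm (visible); m=11: 501 nm (visible); m=12: 460 nm (visible); m=13: 426 nm (visible); m=14: 397 nm (visible); m=15: 371 nm (UV).

7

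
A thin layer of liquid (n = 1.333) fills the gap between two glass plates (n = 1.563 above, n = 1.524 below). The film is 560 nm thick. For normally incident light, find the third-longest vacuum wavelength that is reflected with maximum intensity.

597 nm

At the upper boundary (n = 1.563 to n = 1.333) the reflected ray undergoes no phase shift.
Ray reflecting at the bottom interface goes from n = 1.333 toward n = 1.524: a half-wave phase shift.
The two reflections differ by half a wavelength.
With one net inversion, constructive interference in reflection requires 2 n t = (m + ½) λ.
λ = 2 n t / (m + ½). The third-longest wavelength is m = 2: λ = 2 × 1.333 × 560 / 2.50 = 597 nm.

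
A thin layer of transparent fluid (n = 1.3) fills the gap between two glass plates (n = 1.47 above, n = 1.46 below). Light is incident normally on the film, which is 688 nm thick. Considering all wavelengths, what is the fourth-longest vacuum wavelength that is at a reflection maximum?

Top surface (1.47 → 1.3): reflection off a lower-index medium gives no phase shift.
Ray reflecting at the bottom interface goes from n = 1.3 toward n = 1.46: a half-wave phase shift.
The two reflections differ by half a wavelength.
So the condition for constructive reflection is 2 n t = (m + ½) λ.
λ = 2 n t / (m + ½). The fourth-longest wavelength is m = 3: λ = 2 × 1.3 × 688 / 3.50 = 511 nm.

511 nm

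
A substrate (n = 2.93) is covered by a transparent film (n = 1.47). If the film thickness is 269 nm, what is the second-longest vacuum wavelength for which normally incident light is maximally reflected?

395 nm

At the upper boundary (n = 1.0 to n = 1.47) the reflected ray undergoes a half-wave phase shift.
At the lower boundary (n = 1.47 to n = 2.93) the reflected ray undergoes a half-wave phase shift.
The two reflections carry the same phase change, so no net offset.
For maximum reflection here: 2 n t = m λ.
λ = 2 n t / m. The second-longest wavelength is m = 2: λ = 2 × 1.47 × 269 / 2.00 = 395 nm.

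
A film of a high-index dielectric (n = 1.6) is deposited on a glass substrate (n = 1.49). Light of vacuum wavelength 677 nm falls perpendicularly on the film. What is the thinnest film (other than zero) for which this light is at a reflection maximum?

106 nm

At the upper boundary (n = 1.0 to n = 1.6) the reflected ray undergoes a half-wave phase shift.
Bottom surface (1.6 → 1.49): reflection off a lower-index medium gives no phase shift.
Net: one phase inversion between the two reflected rays.
So the condition for constructive reflection is 2 n t = (m + ½) λ.
Minimum at m = 0: t = λ / (4 n) = 677 / (4 × 1.6) = 106 nm.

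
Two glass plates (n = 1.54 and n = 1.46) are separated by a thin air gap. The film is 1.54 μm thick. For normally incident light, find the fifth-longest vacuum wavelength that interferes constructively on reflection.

Ray reflecting at the top interface goes from n = 1.54 toward n = 1.0: no phase shift.
At the lower boundary (n = 1.0 to n = 1.46) the reflected ray undergoes a half-wave phase shift.
Net: one phase inversion between the two reflected rays.
With one net inversion, constructive interference in reflection requires 2 n t = (m + ½) λ.
λ = 2 n t / (m + ½). The fifth-longest wavelength is m = 4: λ = 2 × 1.0 × 1540 / 4.50 = 684 nm.

684 nm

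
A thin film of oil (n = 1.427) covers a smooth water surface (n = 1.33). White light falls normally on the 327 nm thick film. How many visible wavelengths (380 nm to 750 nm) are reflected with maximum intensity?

1

Ray reflecting at the top interface goes from n = 1.0 toward n = 1.427: a half-wave phase shift.
Ray reflecting at the bottom interface goes from n = 1.427 toward n = 1.33: no phase shift.
Net: one phase inversion between the two reflected rays.
So the condition for constructive reflection is 2 n t = (m + ½) λ.
λ = 2 n t / (m + ½) = 933 / (m + ½) nm.
m=0: 1867 nm (IR); m=1: 622 nm (visible); m=2: 373 nm (UV).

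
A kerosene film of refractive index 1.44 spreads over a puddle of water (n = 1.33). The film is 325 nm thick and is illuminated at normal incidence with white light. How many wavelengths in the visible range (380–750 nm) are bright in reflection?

1

Top surface (1.0 → 1.44): reflection off a higher-index medium gives a half-wave phase shift.
Ray reflecting at the bottom interface goes from n = 1.44 toward n = 1.33: no phase shift.
Exactly one π shift → a net half-wave offset.
With one net inversion, constructive interference in reflection requires 2 n t = (m + ½) λ.
λ = 2 n t / (m + ½) = 936 / (m + ½) nm.
m=0: 1872 nm (IR); m=1: 624 nm (visible); m=2: 374 nm (UV).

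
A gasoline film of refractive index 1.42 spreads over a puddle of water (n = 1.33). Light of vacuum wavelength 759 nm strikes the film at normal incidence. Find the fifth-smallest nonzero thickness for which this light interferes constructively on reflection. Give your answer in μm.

1.20 μm

At the upper boundary (n = 1.0 to n = 1.42) the reflected ray undergoes a half-wave phase shift.
Ray reflecting at the bottom interface goes from n = 1.42 toward n = 1.33: no phase shift.
The two reflections differ by half a wavelength.
So the condition for constructive reflection is 2 n t = (m + ½) λ.
The fifth-smallest nonzero thickness corresponds to m = 4: t = (m + ½) λ / (2 n) = 4.50 × 759 / (2 × 1.42) = 1203 nm.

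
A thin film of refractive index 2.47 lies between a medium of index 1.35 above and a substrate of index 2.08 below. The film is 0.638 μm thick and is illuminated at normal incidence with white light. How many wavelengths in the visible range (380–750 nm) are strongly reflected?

Ray reflecting at the top interface goes from n = 1.35 toward n = 2.47: a half-wave phase shift.
Ray reflecting at the bottom interface goes from n = 2.47 toward n = 2.08: no phase shift.
Net: one phase inversion between the two reflected rays.
With one net inversion, constructive interference in reflection requires 2 n t = (m + ½) λ.
λ = 2 n t / (m + ½) = 3152 / (m + ½) nm.
m=3: 900 nm (IR); m=4: 700 nm (visible); m=5: 573 nm (visible); m=6: 485 nm (visible); m=7: 420 nm (visible); m=8: 371 nm (UV).

4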